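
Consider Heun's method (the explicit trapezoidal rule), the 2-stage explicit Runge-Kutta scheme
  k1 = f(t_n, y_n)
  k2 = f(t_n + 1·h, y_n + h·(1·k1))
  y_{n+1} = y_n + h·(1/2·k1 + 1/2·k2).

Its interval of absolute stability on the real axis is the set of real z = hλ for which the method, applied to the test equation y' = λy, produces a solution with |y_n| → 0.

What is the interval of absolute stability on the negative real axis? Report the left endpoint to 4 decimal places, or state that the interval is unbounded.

(-2.0000, 0).

With y'=λy (z=hλ):
  order 2, 2-stage ⇒ R(z)=1+z+z^2/2
  (e.g. R(-1.76)=0.78880, |R|=0.78880)

Need |R(x)|<1, x<0.
x=-1.76: |R|=0.7888
|R(-1.79)|=0.8121 |R(-1.32)|=0.5512 |R(-0.63)|=0.5684
Bisect:
  x_lo=-2.8806 |R|=2.2683  x_hi=-0.2232 |R|=0.8017
  mid=-1.55187 |R|=0.65228 →hi
  mid=-2.21622 |R|=1.23960 →lo
  mid=-1.88404 |R|=0.89077 →hi
  mid=-2.05013 |R|=1.05139 →lo
  mid=-1.96709 |R|=0.96763 →hi
  mid=-2.00861 |R|=1.00865 →lo
  mid=-1.98785 |R|=0.98792 →hi
  mid=-1.99823 |R|=0.99823 →hi
  mid=-2.00342 |R|=1.00343 →lo
  ...
  [-2.00001,-1.99985] ⇒ x*=-2.0000
Interval (-2.0000, 0).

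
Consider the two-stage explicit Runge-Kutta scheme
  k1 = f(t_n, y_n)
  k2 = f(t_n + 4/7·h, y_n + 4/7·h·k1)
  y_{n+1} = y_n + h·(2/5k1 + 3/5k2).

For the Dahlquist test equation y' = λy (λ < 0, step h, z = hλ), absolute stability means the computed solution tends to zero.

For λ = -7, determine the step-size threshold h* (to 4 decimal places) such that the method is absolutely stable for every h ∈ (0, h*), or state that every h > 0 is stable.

(-2.9167,0); λ=-7 ⇒ h* = (35/12)/7 = 0.4167.

On y'=λy, z=hλ:
  k1=λy_n ⇒ h·k1=z·y_n;  k2=λ(1+4/7z)y_n ⇒ h·k2=z(1+4/7z)y_n
  y_{n+1}/y_n = 1 + 2/5z + 3/5z(1+4/7z) = 1 + z + 12/35z²
  R(z) = 1 + z + 12/35z².

Solve |R(x)|<1 on ℝ⁻.
x=-1: |R|=0.3429
R=1: x+12/35x²=0 ⇒ x=−35/12=-2.9167; min R=1−1/(4·12/35)=0.2708>−1
Confirm numerically:
  x=-2.550: |R|=0.67943 <1
  x=-1.618: |R|=0.27957 <1
  x=-1.311: |R|=0.27828 <1
  x=-3.407: |R|=1.57277 >1
  x=-3.201: |R|=1.31205 >1
  x=-3.071: |R|=1.16250 >1
Interval (-2.9167, 0).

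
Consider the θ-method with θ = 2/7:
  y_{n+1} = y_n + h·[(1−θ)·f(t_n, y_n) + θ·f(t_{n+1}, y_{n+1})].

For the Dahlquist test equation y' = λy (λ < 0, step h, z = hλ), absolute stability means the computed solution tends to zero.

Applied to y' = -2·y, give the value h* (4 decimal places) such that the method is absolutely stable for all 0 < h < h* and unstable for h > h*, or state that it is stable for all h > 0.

On y'=λy, z=hλ:
  y_{n+1} = y_n + z·[5/7·y_n + 2/7·y_{n+1}] ⇒ (1 − 2/7z)y_{n+1} = (1 + 5/7z)y_n
  R(z) = (1 + 5/7z)/(1 − 2/7z).

Solve |R(x)|<1 on ℝ⁻.
x=-0.73: |R|=0.3960
R=−1: 1+5/7x = −1+2/7x ⇒ -3/7x=2 ⇒ x=2/(-3/7)=-4.6667
Confirm numerically:
  x=-4.076: |R|=0.88305 <1
  x=-3.889: |R|=0.84213 <1
  x=-2.932: |R|=0.59546 <1
  x=-2.021: |R|=0.28120 <1
  x=-5.239: |R|=1.09824 >1
  x=-5.086: |R|=1.07326 >1
Stable set (-4.6667, 0).

(-4.6667,0); λ=-2 ⇒ h* = (14/3)/2 = 2.3333.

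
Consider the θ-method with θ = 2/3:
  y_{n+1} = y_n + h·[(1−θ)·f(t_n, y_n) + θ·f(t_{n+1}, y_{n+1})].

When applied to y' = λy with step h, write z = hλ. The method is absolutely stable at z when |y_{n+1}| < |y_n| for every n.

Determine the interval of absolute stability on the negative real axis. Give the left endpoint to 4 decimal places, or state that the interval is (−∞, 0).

With y'=λy (z=hλ):
  y_{n+1} = y_n + z·[1/3·y_n + 2/3·y_{n+1}] ⇒ (1 − 2/3z)y_{n+1} = (1 + 1/3z)y_n
  so R(z) = (1 + 1/3z)/(1 − 2/3z).

Boundary: |R(x)|=1, x<0.
x=-1.51: |R|=0.2475
x=-2: |R|=0.1429
x=-10: |R|=0.3043
x=-100: |R|=0.4778
θ=2/3≥1/2 ⇒ |1+1/3x|<|1−2/3x| ∀x<0 ⇒ unbounded interval.

interval (−∞, 0).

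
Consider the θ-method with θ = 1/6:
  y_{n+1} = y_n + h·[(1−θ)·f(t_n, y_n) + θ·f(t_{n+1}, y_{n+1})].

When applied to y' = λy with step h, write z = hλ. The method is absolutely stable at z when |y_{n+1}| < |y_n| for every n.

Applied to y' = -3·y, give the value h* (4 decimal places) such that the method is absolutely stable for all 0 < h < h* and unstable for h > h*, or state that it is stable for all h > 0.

Set f=λy, z=hλ:
  y_{n+1} = y_n + z·[5/6·y_n + 1/6·y_{n+1}] ⇒ (1 − 1/6z)y_{n+1} = (1 + 5/6z)y_n
  so R(z) = (1 + 5/6z)/(1 − 1/6z).

Find x<0 with |R(x)|<1.
x=-0.48: |R|=0.5556
R=−1: 1+5/6x = −1+1/6x ⇒ -2/3x=2 ⇒ x=2/(-2/3)=-3.0000
Confirm numerically:
  x=-2.324: |R|=0.67516 <1
  x=-1.982: |R|=0.48985 <1
  x=-1.528: |R|=0.21785 <1
  x=-3.577: |R|=1.24099 >1
  x=-3.374: |R|=1.15959 >1
Interval (-3.0000, 0).

(-3.0000,0); λ=-3 ⇒ h* = (3)/3 = 1.0000.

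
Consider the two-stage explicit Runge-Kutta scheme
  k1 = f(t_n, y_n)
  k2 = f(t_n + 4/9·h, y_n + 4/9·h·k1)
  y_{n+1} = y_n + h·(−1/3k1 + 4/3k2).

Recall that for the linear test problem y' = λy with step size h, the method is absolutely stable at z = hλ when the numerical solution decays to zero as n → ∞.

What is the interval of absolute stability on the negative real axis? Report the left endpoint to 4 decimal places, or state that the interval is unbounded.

On y'=λy, z=hλ:
  k1=λy_n ⇒ h·k1=z·y_n;  k2=λ(1+4/9z)y_n ⇒ h·k2=z(1+4/9z)y_n
  y_{n+1}/y_n = 1 − 1/3z + 4/3z(1+4/9z) = 1 + z + 16/27z²
  Hence R(z) = 1 + z + 16/27z².

Find x<0 with |R(x)|<1.
x=-1.44: |R|=0.7888
R=1: x+16/27x²=0 ⇒ x=−27/16=-1.6875; min R=1−1/(4·16/27)=0.5781>−1
Confirm numerically:
  x=-1.652: |R|=0.96525 <1
  x=-1.212: |R|=0.65849 <1
  x=-1.156: |R|=0.63590 <1
  x=-1.072: |R|=0.60900 <1
  x=-2.157: |R|=1.60013 >1
  x=-1.953: |R|=1.30727 >1
  x=-1.783: |R|=1.10090 >1
Stable set (-1.6875, 0).

z∈(-1.6875,0).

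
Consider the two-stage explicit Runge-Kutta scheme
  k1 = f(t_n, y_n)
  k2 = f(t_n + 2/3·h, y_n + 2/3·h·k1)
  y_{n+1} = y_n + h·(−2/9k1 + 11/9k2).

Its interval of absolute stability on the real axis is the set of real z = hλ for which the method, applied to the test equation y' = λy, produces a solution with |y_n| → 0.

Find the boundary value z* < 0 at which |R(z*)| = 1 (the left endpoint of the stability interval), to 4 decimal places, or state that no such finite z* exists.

With y'=λy (z=hλ):
  k1=λy_n ⇒ h·k1=z·y_n;  k2=λ(1+2/3z)y_n ⇒ h·k2=z(1+2/3z)y_n
  y_{n+1}/y_n = 1 − 2/9z + 11/9z(1+2/3z) = 1 + z + 22/27z²
  R(z) = 1 + z + 22/27z².

Solve |R(x)|<1 on ℝ⁻.
x=-1.79: |R|=1.8207
R=1: x+22/27x²=0 ⇒ x=−27/22=-1.2273; min R=1−1/(4·22/27)=0.6932>−1
Confirm numerically:
  x=-1.117: |R|=0.89964 <1
  x=-0.793: |R|=0.71940 <1
  x=-0.534: |R|=0.69835 <1
  x=-0.491: |R|=0.70544 <1
  x=-1.568: |R|=1.43532 >1
  x=-1.407: |R|=1.20605 >1
So |R|<1 on (-1.2273, 0).

left endpoint -1.2273.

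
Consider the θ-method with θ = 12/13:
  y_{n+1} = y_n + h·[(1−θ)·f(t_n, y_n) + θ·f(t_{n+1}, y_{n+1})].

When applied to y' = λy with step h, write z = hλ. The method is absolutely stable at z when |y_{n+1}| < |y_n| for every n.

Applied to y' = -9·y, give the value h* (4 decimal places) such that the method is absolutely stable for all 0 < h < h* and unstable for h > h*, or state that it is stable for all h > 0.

On y'=λy, z=hλ:
  y_{n+1} = y_n + z·[1/13·y_n + 12/13·y_{n+1}] ⇒ (1 − 12/13z)y_{n+1} = (1 + 1/13z)y_n
  Hence R(z) = (1 + 1/13z)/(1 − 12/13z).

Find x<0 with |R(x)|<1.
x=-1.52: |R|=0.3675
x=-2: |R|=0.2973
x=-10: |R|=0.0226
x=-100: |R|=0.0717
θ=12/13≥1/2 ⇒ |1+1/13x|<|1−12/13x| ∀x<0 ⇒ unbounded interval.

interval (−∞, 0). Any h>0 works for λ=-9.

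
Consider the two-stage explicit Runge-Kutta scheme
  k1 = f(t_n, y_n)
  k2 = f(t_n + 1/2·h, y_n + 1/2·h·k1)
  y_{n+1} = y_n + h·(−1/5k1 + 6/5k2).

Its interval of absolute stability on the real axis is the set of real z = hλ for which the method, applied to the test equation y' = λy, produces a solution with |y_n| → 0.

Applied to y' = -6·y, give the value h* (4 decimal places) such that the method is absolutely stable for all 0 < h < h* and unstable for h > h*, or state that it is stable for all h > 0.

(-1.6667,0); λ=-6 ⇒ h* = (5/3)/6 = 0.2778.

Set f=λy, z=hλ:
  k1=λy_n ⇒ h·k1=z·y_n;  k2=λ(1+1/2z)y_n ⇒ h·k2=z(1+1/2z)y_n
  y_{n+1}/y_n = 1 − 1/5z + 6/5z(1+1/2z) = 1 + z + 3/5z²
  Hence R(z) = 1 + z + 3/5z².

Need |R(x)|<1, x<0.
x=-1.32: |R|=0.7254
R=1: x+3/5x²=0 ⇒ x=−5/3=-1.6667; min R=1−1/(4·3/5)=0.5833>−1
Confirm numerically:
  x=-0.963: |R|=0.59342 <1
  x=-0.839: |R|=0.58335 <1
  x=-0.832: |R|=0.58333 <1
  x=-2.114: |R|=1.56740 >1
  x=-1.864: |R|=1.22070 >1
Interval (-1.6667, 0).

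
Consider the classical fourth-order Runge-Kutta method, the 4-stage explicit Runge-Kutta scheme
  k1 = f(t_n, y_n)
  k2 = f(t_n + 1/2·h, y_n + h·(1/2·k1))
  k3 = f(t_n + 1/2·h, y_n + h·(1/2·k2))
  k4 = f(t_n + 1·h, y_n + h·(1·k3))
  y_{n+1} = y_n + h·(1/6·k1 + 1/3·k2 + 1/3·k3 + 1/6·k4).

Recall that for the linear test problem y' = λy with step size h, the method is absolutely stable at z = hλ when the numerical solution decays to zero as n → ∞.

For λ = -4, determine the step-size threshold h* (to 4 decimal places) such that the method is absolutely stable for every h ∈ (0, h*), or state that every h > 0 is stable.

On y'=λy, z=hλ:
  order 4, 4-stage ⇒ R(z)=1+z+z^2/2+z^3/6+z^4/24
  (e.g. R(-0.69)=0.50274, |R|=0.50274)

Solve |R(x)|<1 on ℝ⁻.
x=-0.69: |R|=0.5027
|R(-2.88)|=1.1524 |R(-2.7)|=0.8788 |R(-1.01)|=0.3717
Bisect:
  x_lo=-3.3343 |R|=2.1963  x_hi=-0.1758 |R|=0.8388
  mid=-1.75503 |R|=0.27938 →hi
  mid=-2.54467 |R|=0.69382 →hi
  mid=-2.93949 |R|=1.25848 →lo
  mid=-2.74208 |R|=0.93678 →hi
  mid=-2.84078 |R|=1.08694 →lo
  mid=-2.79143 |R|=1.00929 →lo
  mid=-2.76676 |R|=0.97241 →hi
  mid=-2.77909 |R|=0.99069 →hi
  mid=-2.78526 |R|=0.99995 →hi
  ...
  [-2.78546,-2.78526] ⇒ x*=-2.7853
So |R|<1 on (-2.7853, 0).

(-2.7853,0); λ=-4 ⇒ h* = 0.6963.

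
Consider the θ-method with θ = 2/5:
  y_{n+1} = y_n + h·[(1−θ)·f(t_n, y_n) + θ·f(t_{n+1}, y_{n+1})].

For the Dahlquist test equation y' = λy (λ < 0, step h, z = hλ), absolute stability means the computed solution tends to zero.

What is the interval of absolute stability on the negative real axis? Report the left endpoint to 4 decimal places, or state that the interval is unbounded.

(-10.0000, 0).

With y'=λy (z=hλ):
  y_{n+1} = y_n + z·[3/5·y_n + 2/5·y_{n+1}] ⇒ (1 − 2/5z)y_{n+1} = (1 + 3/5z)y_n
  ⇒ R(z) = (1 + 3/5z)/(1 − 2/5z).

Need |R(x)|<1, x<0.
x=-0.38: |R|=0.6701
R=−1: 1+3/5x = −1+2/5x ⇒ -1/5x=2 ⇒ x=2/(-1/5)=-10.0000
Confirm numerically:
  x=-7.724: |R|=0.88869 <1
  x=-6.564: |R|=0.81046 <1
  x=-4.463: |R|=0.60240 <1
  x=-10.420: |R|=1.01625 >1
  x=-10.372: |R|=1.01445 >1
  x=-10.327: |R|=1.01275 >1
Stable set (-10.0000, 0).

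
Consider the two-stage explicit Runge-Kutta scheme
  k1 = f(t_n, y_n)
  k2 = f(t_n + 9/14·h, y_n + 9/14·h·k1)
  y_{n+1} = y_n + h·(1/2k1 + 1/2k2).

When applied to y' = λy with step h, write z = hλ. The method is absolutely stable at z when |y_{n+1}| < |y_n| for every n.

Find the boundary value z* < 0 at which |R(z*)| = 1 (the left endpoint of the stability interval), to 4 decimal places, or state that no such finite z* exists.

z* = -3.1111.

Set f=λy, z=hλ:
  k1=λy_n ⇒ h·k1=z·y_n;  k2=λ(1+9/14z)y_n ⇒ h·k2=z(1+9/14z)y_n
  y_{n+1}/y_n = 1 + 1/2z + 1/2z(1+9/14z) = 1 + z + 9/28z²
  R(z) = 1 + z + 9/28z².

Boundary: |R(x)|=1, x<0.
x=-1.21: |R|=0.2606
R=1: x+9/28x²=0 ⇒ x=−28/9=-3.1111; min R=1−1/(4·9/28)=0.2222>−1
Confirm numerically:
  x=-3.019: |R|=0.91062 <1
  x=-2.736: |R|=0.67012 <1
  x=-1.268: |R|=0.24880 <1
  x=-3.681: |R|=1.67428 >1
  x=-3.187: |R|=1.07774 >1
So |R|<1 on (-3.1111, 0).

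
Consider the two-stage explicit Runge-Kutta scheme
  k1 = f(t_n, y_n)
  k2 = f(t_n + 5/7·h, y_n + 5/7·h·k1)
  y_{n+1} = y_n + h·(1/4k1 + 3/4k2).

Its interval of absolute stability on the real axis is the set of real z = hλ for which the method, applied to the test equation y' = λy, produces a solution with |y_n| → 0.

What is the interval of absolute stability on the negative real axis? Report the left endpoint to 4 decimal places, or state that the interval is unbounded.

On y'=λy, z=hλ:
  k1=λy_n ⇒ h·k1=z·y_n;  k2=λ(1+5/7z)y_n ⇒ h·k2=z(1+5/7z)y_n
  y_{n+1}/y_n = 1 + 1/4z + 3/4z(1+5/7z) = 1 + z + 15/28z²
  R(z) = 1 + z + 15/28z².

Solve |R(x)|<1 on ℝ⁻.
x=-0.59: |R|=0.5965
R=1: x+15/28x²=0 ⇒ x=−28/15=-1.8667; min R=1−1/(4·15/28)=0.5333>−1
Confirm numerically:
  x=-1.763: |R|=0.90209 <1
  x=-1.333: |R|=0.61890 <1
  x=-1.240: |R|=0.58371 <1
  x=-2.333: |R|=1.58283 >1
  x=-2.200: |R|=1.39286 >1
Interval (-1.8667, 0).

z∈(-1.8667,0).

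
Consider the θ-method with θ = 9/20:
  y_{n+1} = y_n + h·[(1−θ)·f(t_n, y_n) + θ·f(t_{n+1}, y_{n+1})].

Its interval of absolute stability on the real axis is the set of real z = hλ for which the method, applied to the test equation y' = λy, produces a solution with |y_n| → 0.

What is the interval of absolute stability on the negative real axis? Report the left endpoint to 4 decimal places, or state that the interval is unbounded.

With y'=λy (z=hλ):
  y_{n+1} = y_n + z·[11/20·y_n + 9/20·y_{n+1}] ⇒ (1 − 9/20z)y_{n+1} = (1 + 11/20z)y_n
  R(z) = (1 + 11/20z)/(1 − 9/20z).

Need |R(x)|<1, x<0.
x=-0.68: |R|=0.4793
R=−1: 1+11/20x = −1+9/20x ⇒ -1/10x=2 ⇒ x=2/(-1/10)=-20.0000
Confirm numerically:
  x=-19.076: |R|=0.99036 <1
  x=-13.868: |R|=0.91531 <1
  x=-10.049: |R|=0.81980 <1
  x=-20.268: |R|=1.00265 >1
  x=-20.083: |R|=1.00083 >1
Stable set (-20.0000, 0).

(-20.0000, 0).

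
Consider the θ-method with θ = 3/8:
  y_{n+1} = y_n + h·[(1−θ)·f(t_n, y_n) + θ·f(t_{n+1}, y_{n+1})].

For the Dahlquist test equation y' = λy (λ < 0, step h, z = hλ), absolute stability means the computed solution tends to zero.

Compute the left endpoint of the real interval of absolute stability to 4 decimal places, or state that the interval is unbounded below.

left endpoint -8.0000.

Test eqn y'=λy, z=hλ:
  y_{n+1} = y_n + z·[5/8·y_n + 3/8·y_{n+1}] ⇒ (1 − 3/8z)y_{n+1} = (1 + 5/8z)y_n
  R(z) = (1 + 5/8z)/(1 − 3/8z).

Need |R(x)|<1, x<0.
x=-0.79: |R|=0.3905
R=−1: 1+5/8x = −1+3/8x ⇒ -1/4x=2 ⇒ x=2/(-1/4)=-8.0000
Confirm numerically:
  x=-7.682: |R|=0.97951 <1
  x=-7.167: |R|=0.94353 <1
  x=-5.136: |R|=0.75530 <1
  x=-3.792: |R|=0.56565 <1
  x=-8.587: |R|=1.03477 >1
  x=-8.424: |R|=1.02549 >1
  x=-8.076: |R|=1.00472 >1
So |R|<1 on (-8.0000, 0).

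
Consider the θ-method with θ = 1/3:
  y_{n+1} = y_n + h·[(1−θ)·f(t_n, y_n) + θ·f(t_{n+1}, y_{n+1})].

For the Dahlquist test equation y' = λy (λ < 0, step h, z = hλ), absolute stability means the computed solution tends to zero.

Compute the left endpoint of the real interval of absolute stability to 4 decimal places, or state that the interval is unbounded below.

On y'=λy, z=hλ:
  y_{n+1} = y_n + z·[2/3·y_n + 1/3·y_{n+1}] ⇒ (1 − 1/3z)y_{n+1} = (1 + 2/3z)y_n
  Hence R(z) = (1 + 2/3z)/(1 − 1/3z).

Solve |R(x)|<1 on ℝ⁻.
x=-0.64: |R|=0.4725
R=−1: 1+2/3x = −1+1/3x ⇒ -1/3x=2 ⇒ x=2/(-1/3)=-6.0000
Confirm numerically:
  x=-5.109: |R|=0.89012 <1
  x=-3.968: |R|=0.70838 <1
  x=-3.050: |R|=0.51240 <1
  x=-6.478: |R|=1.05043 >1
  x=-6.311: |R|=1.03340 >1
Stable set (-6.0000, 0).

left endpoint -6.0000.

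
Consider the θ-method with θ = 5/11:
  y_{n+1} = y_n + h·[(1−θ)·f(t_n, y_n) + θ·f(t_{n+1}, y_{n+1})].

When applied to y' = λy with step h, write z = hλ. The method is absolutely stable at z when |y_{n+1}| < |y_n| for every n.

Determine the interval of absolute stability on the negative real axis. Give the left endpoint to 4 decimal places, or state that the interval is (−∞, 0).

z∈(-22.0000,0).

Test eqn y'=λy, z=hλ:
  y_{n+1} = y_n + z·[6/11·y_n + 5/11·y_{n+1}] ⇒ (1 − 5/11z)y_{n+1} = (1 + 6/11z)y_n
  ⇒ R(z) = (1 + 6/11z)/(1 − 5/11z).

Find x<0 with |R(x)|<1.
x=-0.85: |R|=0.3869
R=−1: 1+6/11x = −1+5/11x ⇒ -1/11x=2 ⇒ x=2/(-1/11)=-22.0000
Confirm numerically:
  x=-20.265: |R|=0.98455 <1
  x=-18.597: |R|=0.96727 <1
  x=-18.436: |R|=0.96546 <1
  x=-10.406: |R|=0.81606 <1
  x=-22.583: |R|=1.00470 >1
  x=-22.536: |R|=1.00433 >1
  x=-22.232: |R|=1.00190 >1
So |R|<1 on (-22.0000, 0).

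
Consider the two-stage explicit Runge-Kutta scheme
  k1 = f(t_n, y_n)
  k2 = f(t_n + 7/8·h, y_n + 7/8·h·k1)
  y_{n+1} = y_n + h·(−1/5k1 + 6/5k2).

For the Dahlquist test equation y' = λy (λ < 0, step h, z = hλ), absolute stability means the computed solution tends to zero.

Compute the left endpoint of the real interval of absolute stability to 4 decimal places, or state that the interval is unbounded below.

Set f=λy, z=hλ:
  k1=λy_n ⇒ h·k1=z·y_n;  k2=λ(1+7/8z)y_n ⇒ h·k2=z(1+7/8z)y_n
  y_{n+1}/y_n = 1 − 1/5z + 6/5z(1+7/8z) = 1 + z + 21/20z²
  so R(z) = 1 + z + 21/20z².

Find x<0 with |R(x)|<1.
x=-0.7: |R|=0.8145
R=1: x+21/20x²=0 ⇒ x=−20/21=-0.9524; min R=1−1/(4·21/20)=0.7619>−1
Confirm numerically:
  x=-0.793: |R|=0.86729 <1
  x=-0.665: |R|=0.79934 <1
  x=-0.500: |R|=0.76250 <1
  x=-0.430: |R|=0.76415 <1
  x=-1.004: |R|=1.05442 >1
  x=-0.984: |R|=1.03267 >1
Interval (-0.9524, 0).

z* = -0.9524.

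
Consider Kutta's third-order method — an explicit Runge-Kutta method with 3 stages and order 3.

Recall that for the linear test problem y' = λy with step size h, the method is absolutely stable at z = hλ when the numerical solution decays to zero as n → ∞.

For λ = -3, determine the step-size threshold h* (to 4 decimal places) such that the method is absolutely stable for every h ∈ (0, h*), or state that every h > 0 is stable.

(-2.5127,0); λ=-3 ⇒ h* = 0.8376.

Test eqn y'=λy, z=hλ:
  order 3, 3-stage ⇒ R(z)=1+z+z^2/2+z^3/6
  (e.g. R(-1.57)=0.01747, |R|=0.01747)

Find x<0 with |R(x)|<1.
x=-1.57: |R|=0.0175
|R(-2.81)|=1.5600 |R(-1.53)|=0.0435 |R(-1.28)|=0.1897
Bisect:
  x_lo=-3.2798 |R|=2.7816  x_hi=-0.1012 |R|=0.9038
  mid=-1.69050 |R|=0.06679 →hi
  mid=-2.48517 |R|=0.95523 →hi
  mid=-2.88250 |R|=1.71979 →lo
  mid=-2.68384 |R|=1.30428 →lo
  mid=-2.58450 |R|=1.12194 →lo
  mid=-2.53484 |R|=1.03669 →lo
  mid=-2.51000 |R|=0.99549 →hi
  mid=-2.52242 |R|=1.01598 →lo
  ...
  [-2.51291,-2.51272] ⇒ x*=-2.5127
Interval (-2.5127, 0).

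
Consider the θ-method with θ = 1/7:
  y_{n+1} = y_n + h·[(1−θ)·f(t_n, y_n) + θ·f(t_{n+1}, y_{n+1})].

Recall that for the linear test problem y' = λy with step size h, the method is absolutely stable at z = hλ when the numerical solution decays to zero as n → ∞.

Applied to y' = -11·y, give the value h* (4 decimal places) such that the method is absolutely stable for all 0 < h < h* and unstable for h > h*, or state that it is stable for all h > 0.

(-2.8000,0); λ=-11 ⇒ h* = (14/5)/11 = 0.2545.

On y'=λy, z=hλ:
  y_{n+1} = y_n + z·[6/7·y_n + 1/7·y_{n+1}] ⇒ (1 − 1/7z)y_{n+1} = (1 + 6/7z)y_n
  so R(z) = (1 + 6/7z)/(1 − 1/7z).

Find x<0 with |R(x)|<1.
x=-1.57: |R|=0.2824
R=−1: 1+6/7x = −1+1/7x ⇒ -5/7x=2 ⇒ x=2/(-5/7)=-2.8000
Confirm numerically:
  x=-2.734: |R|=0.96610 <1
  x=-1.891: |R|=0.48881 <1
  x=-1.534: |R|=0.25826 <1
  x=-3.171: |R|=1.18238 >1
  x=-2.929: |R|=1.06496 >1
  x=-2.860: |R|=1.03043 >1
Interval (-2.8000, 0).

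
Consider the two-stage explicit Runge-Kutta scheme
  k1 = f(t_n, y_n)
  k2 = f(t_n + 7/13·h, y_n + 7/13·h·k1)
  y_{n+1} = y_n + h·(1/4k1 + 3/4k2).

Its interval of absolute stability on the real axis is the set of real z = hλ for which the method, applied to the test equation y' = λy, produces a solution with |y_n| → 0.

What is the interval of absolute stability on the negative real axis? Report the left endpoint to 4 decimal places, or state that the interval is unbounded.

Test eqn y'=λy, z=hλ:
  k1=λy_n ⇒ h·k1=z·y_n;  k2=λ(1+7/13z)y_n ⇒ h·k2=z(1+7/13z)y_n
  y_{n+1}/y_n = 1 + 1/4z + 3/4z(1+7/13z) = 1 + z + 21/52z²
  so R(z) = 1 + z + 21/52z².

Boundary: |R(x)|=1, x<0.
x=-0.36: |R|=0.6923
R=1: x+21/52x²=0 ⇒ x=−52/21=-2.4762; min R=1−1/(4·21/52)=0.3810>−1
Confirm numerically:
  x=-2.409: |R|=0.93463 <1
  x=-2.104: |R|=0.68375 <1
  x=-1.523: |R|=0.41373 <1
  x=-1.440: |R|=0.39742 <1
  x=-3.065: |R|=1.72882 >1
  x=-2.845: |R|=1.42374 >1
  x=-2.809: |R|=1.37754 >1
So |R|<1 on (-2.4762, 0).

z∈(-2.4762,0).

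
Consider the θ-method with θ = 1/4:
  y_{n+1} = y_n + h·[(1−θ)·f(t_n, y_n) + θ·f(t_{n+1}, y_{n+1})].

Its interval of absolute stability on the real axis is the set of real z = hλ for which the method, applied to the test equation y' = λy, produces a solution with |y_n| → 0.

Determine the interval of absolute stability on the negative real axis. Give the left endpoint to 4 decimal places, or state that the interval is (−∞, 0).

z∈(-4.0000,0).

With y'=λy (z=hλ):
  y_{n+1} = y_n + z·[3/4·y_n + 1/4·y_{n+1}] ⇒ (1 − 1/4z)y_{n+1} = (1 + 3/4z)y_n
  Hence R(z) = (1 + 3/4z)/(1 − 1/4z).

Find x<0 with |R(x)|<1.
x=-0.94: |R|=0.2389
R=−1: 1+3/4x = −1+1/4x ⇒ -1/2x=2 ⇒ x=2/(-1/2)=-4.0000
Confirm numerically:
  x=-3.427: |R|=0.84570 <1
  x=-3.265: |R|=0.79766 <1
  x=-2.601: |R|=0.57612 <1
  x=-2.164: |R|=0.40428 <1
  x=-4.331: |R|=1.07946 >1
  x=-4.249: |R|=1.06037 >1
Interval (-4.0000, 0).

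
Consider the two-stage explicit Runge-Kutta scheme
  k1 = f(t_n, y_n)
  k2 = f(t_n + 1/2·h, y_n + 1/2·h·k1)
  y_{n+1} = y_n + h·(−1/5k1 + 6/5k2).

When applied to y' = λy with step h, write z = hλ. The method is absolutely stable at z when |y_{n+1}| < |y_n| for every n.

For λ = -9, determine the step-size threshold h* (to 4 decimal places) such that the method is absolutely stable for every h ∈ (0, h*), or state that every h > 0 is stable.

With y'=λy (z=hλ):
  k1=λy_n ⇒ h·k1=z·y_n;  k2=λ(1+1/2z)y_n ⇒ h·k2=z(1+1/2z)y_n
  y_{n+1}/y_n = 1 − 1/5z + 6/5z(1+1/2z) = 1 + z + 3/5z²
  Hence R(z) = 1 + z + 3/5z².

Need |R(x)|<1, x<0.
x=-1.5: |R|=0.8500
R=1: x+3/5x²=0 ⇒ x=−5/3=-1.6667; min R=1−1/(4·3/5)=0.5833>−1
Confirm numerically:
  x=-1.277: |R|=0.70144 <1
  x=-1.266: |R|=0.69565 <1
  x=-1.239: |R|=0.68207 <1
  x=-0.841: |R|=0.58337 <1
  x=-1.830: |R|=1.17934 >1
  x=-1.776: |R|=1.11651 >1
So |R|<1 on (-1.6667, 0).

(-1.6667,0); λ=-9 ⇒ h* = (5/3)/9 = 0.1852.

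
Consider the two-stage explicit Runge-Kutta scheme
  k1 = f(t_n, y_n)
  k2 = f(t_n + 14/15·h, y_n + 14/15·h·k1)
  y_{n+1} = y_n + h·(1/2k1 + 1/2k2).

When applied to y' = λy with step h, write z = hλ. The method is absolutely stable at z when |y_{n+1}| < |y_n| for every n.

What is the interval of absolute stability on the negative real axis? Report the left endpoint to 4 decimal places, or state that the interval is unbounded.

With y'=λy (z=hλ):
  k1=λy_n ⇒ h·k1=z·y_n;  k2=λ(1+14/15z)y_n ⇒ h·k2=z(1+14/15z)y_n
  y_{n+1}/y_n = 1 + 1/2z + 1/2z(1+14/15z) = 1 + z + 7/15z²
  R(z) = 1 + z + 7/15z².

Find x<0 with |R(x)|<1.
x=-1.54: |R|=0.5667
R=1: x+7/15x²=0 ⇒ x=−15/7=-2.1429; min R=1−1/(4·7/15)=0.4643>−1
Confirm numerically:
  x=-2.068: |R|=0.92776 <1
  x=-1.934: |R|=0.81150 <1
  x=-1.707: |R|=0.65280 <1
  x=-2.538: |R|=1.46801 >1
  x=-2.309: |R|=1.17902 >1
Interval (-2.1429, 0).

(-2.1429, 0).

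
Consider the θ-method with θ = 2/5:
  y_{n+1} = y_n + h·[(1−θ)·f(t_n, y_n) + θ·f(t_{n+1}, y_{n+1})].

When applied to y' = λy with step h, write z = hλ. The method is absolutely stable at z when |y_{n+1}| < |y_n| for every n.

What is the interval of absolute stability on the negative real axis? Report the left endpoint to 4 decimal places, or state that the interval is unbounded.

On y'=λy, z=hλ:
  y_{n+1} = y_n + z·[3/5·y_n + 2/5·y_{n+1}] ⇒ (1 − 2/5z)y_{n+1} = (1 + 3/5z)y_n
  Hence R(z) = (1 + 3/5z)/(1 − 2/5z).

Find x<0 with |R(x)|<1.
x=-1.16: |R|=0.2077
R=−1: 1+3/5x = −1+2/5x ⇒ -1/5x=2 ⇒ x=2/(-1/5)=-10.0000
Confirm numerically:
  x=-7.511: |R|=0.87569 <1
  x=-7.123: |R|=0.85051 <1
  x=-4.083: |R|=0.55058 <1
  x=-10.512: |R|=1.01967 >1
  x=-10.062: |R|=1.00247 >1
Stable set (-10.0000, 0).

(-10.0000, 0).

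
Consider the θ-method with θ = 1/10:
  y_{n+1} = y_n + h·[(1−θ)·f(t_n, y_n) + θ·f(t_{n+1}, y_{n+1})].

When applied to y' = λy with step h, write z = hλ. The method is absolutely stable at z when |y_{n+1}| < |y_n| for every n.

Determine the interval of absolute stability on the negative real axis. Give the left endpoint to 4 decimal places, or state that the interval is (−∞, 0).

With y'=λy (z=hλ):
  y_{n+1} = y_n + z·[9/10·y_n + 1/10·y_{n+1}] ⇒ (1 − 1/10z)y_{n+1} = (1 + 9/10z)y_n
  Hence R(z) = (1 + 9/10z)/(1 − 1/10z).

Boundary: |R(x)|=1, x<0.
x=-1.34: |R|=0.1817
R=−1: 1+9/10x = −1+1/10x ⇒ -4/5x=2 ⇒ x=2/(-4/5)=-2.5000
Confirm numerically:
  x=-2.419: |R|=0.94782 <1
  x=-1.514: |R|=0.31492 <1
  x=-1.206: |R|=0.07621 <1
  x=-3.046: |R|=1.33482 >1
  x=-2.760: |R|=1.16301 >1
Stable set (-2.5000, 0).

z∈(-2.5000,0).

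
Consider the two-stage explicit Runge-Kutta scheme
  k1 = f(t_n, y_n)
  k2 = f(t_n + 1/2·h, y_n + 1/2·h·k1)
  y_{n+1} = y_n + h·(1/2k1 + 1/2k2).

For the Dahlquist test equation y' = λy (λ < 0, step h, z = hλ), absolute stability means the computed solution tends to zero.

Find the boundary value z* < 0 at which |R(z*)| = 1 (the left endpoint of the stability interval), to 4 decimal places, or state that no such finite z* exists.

left endpoint -4.0000.

Set f=λy, z=hλ:
  k1=λy_n ⇒ h·k1=z·y_n;  k2=λ(1+1/2z)y_n ⇒ h·k2=z(1+1/2z)y_n
  y_{n+1}/y_n = 1 + 1/2z + 1/2z(1+1/2z) = 1 + z + 1/4z²
  Hence R(z) = 1 + z + 1/4z².

Find x<0 with |R(x)|<1.
x=-0.78: |R|=0.3721
R=1: x+1/4x²=0 ⇒ x=−4=-4.0000; min R=1−1/(4·1/4)=0.0000>−1
Confirm numerically:
  x=-3.331: |R|=0.44289 <1
  x=-3.140: |R|=0.32490 <1
  x=-1.712: |R|=0.02074 <1
  x=-4.589: |R|=1.67573 >1
  x=-4.542: |R|=1.61544 >1
Stable set (-4.0000, 0).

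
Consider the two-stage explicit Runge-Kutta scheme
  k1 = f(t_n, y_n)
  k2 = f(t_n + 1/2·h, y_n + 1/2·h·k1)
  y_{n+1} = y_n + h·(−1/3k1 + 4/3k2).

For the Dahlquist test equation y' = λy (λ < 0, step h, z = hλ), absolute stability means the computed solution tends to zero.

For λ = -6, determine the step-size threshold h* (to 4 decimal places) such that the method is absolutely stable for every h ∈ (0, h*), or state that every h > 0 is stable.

Test eqn y'=λy, z=hλ:
  k1=λy_n ⇒ h·k1=z·y_n;  k2=λ(1+1/2z)y_n ⇒ h·k2=z(1+1/2z)y_n
  y_{n+1}/y_n = 1 − 1/3z + 4/3z(1+1/2z) = 1 + z + 2/3z²
  Hence R(z) = 1 + z + 2/3z².

Find x<0 with |R(x)|<1.
x=-1.71: |R|=1.2394
R=1: x+2/3x²=0 ⇒ x=−3/2=-1.5000; min R=1−1/(4·2/3)=0.6250>−1
Confirm numerically:
  x=-1.254: |R|=0.79434 <1
  x=-1.086: |R|=0.70026 <1
  x=-0.608: |R|=0.63844 <1
  x=-1.997: |R|=1.66167 >1
  x=-1.755: |R|=1.29835 >1
  x=-1.674: |R|=1.19418 >1
Stable set (-1.5000, 0).

(-1.5000,0); λ=-6 ⇒ h* = (3/2)/6 = 0.2500.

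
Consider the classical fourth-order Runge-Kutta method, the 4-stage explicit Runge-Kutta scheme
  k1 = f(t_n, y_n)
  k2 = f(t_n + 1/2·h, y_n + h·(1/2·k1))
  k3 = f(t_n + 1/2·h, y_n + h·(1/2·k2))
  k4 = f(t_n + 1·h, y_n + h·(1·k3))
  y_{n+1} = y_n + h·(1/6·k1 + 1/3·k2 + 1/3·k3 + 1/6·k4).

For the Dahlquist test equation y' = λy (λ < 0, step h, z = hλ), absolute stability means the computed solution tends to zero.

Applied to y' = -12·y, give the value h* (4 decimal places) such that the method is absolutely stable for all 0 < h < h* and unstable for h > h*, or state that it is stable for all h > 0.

(-2.7853,0); λ=-12 ⇒ h* = 0.2321.

Test eqn y'=λy, z=hλ:
  order 4, 4-stage ⇒ R(z)=1+z+z^2/2+z^3/6+z^4/24
  (e.g. R(-0.35)=0.70473, |R|=0.70473)

Find x<0 with |R(x)|<1.
x=-0.35: |R|=0.7047
|R(-1.58)|=0.2705 |R(-1.16)|=0.3281 |R(-0.93)|=0.3996
Bisect:
  x_lo=-3.2575 |R|=1.9789  x_hi=-0.2791 |R|=0.7564
  mid=-1.76834 |R|=0.28099 →hi
  mid=-2.51294 |R|=0.66125 →hi
  mid=-2.88524 |R|=1.16145 →lo
  mid=-2.69909 |R|=0.87763 →hi
  mid=-2.79217 |R|=1.01041 →lo
  mid=-2.74563 |R|=0.94183 →hi
  mid=-2.76890 |R|=0.97556 →hi
  mid=-2.78053 |R|=0.99285 →hi
  ...
  [-2.78544,-2.78526] ⇒ x*=-2.7853
Stable set (-2.7853, 0).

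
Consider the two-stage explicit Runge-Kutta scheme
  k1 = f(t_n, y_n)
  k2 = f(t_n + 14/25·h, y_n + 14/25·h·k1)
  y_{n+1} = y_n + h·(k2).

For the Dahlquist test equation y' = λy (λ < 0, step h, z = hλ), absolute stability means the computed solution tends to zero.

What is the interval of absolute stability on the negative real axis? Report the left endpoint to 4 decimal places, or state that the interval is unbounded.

z∈(-1.7857,0).

With y'=λy (z=hλ):
  k1=λy_n ⇒ h·k1=z·y_n;  k2=λ(1+14/25z)y_n ⇒ h·k2=z(1+14/25z)y_n
  y_{n+1}/y_n = 1 + z(1+14/25z) = 1 + z + 14/25z²
  R(z) = 1 + z + 14/25z².

Need |R(x)|<1, x<0.
x=-1.7: |R|=0.9184
R=1: x+14/25x²=0 ⇒ x=−25/14=-1.7857; min R=1−1/(4·14/25)=0.5536>−1
Confirm numerically:
  x=-1.723: |R|=0.93949 <1
  x=-1.215: |R|=0.61169 <1
  x=-0.769: |R|=0.56216 <1
  x=-2.313: |R|=1.68298 >1
  x=-2.216: |R|=1.53397 >1
Interval (-1.7857, 0).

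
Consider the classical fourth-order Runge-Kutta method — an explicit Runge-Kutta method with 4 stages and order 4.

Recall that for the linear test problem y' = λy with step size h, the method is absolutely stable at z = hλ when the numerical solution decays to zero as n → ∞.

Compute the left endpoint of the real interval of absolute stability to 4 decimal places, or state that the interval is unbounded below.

Test eqn y'=λy, z=hλ:
  order 4, 4-stage ⇒ R(z)=1+z+z^2/2+z^3/6+z^4/24
  (e.g. R(-1.08)=0.34994, |R|=0.34994)

Solve |R(x)|<1 on ℝ⁻.
x=-1.08: |R|=0.3499
|R(-2.35)|=0.5190 |R(-1.72)|=0.2758 |R(-1.18)|=0.3231
Bisect:
  x_lo=-3.6086 |R|=3.1360  x_hi=-0.2607 |R|=0.7706
  mid=-1.93463 |R|=0.31363 →hi
  mid=-2.77161 |R|=0.97957 →hi
  mid=-3.19010 |R|=1.80273 →lo
  mid=-2.98086 |R|=1.33717 →lo
  mid=-2.87623 |R|=1.14599 →lo
  mid=-2.82392 |R|=1.05982 →lo
  mid=-2.79777 |R|=1.01897 →lo
  mid=-2.78469 |R|=0.99909 →hi
  mid=-2.79123 |R|=1.00898 →lo
  ...
  [-2.78530,-2.78510] ⇒ x*=-2.7853
Stable set (-2.7853, 0).

z* = -2.7853.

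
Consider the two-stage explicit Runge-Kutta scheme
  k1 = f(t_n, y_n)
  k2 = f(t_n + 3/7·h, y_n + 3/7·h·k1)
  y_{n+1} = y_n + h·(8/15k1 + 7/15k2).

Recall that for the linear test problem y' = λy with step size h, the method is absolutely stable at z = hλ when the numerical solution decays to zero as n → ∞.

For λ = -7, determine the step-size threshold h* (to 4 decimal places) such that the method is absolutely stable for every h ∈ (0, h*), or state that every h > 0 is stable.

Test eqn y'=λy, z=hλ:
  k1=λy_n ⇒ h·k1=z·y_n;  k2=λ(1+3/7z)y_n ⇒ h·k2=z(1+3/7z)y_n
  y_{n+1}/y_n = 1 + 8/15z + 7/15z(1+3/7z) = 1 + z + 1/5z²
  Hence R(z) = 1 + z + 1/5z².

Boundary: |R(x)|=1, x<0.
x=-0.74: |R|=0.3695
R=1: x+1/5x²=0 ⇒ x=−5=-5.0000; min R=1−1/(4·1/5)=-0.2500>−1
Confirm numerically:
  x=-4.378: |R|=0.45538 <1
  x=-3.768: |R|=0.07156 <1
  x=-2.212: |R|=0.23341 <1
  x=-5.491: |R|=1.53922 >1
  x=-5.238: |R|=1.24933 >1
  x=-5.199: |R|=1.20692 >1
Stable set (-5.0000, 0).

(-5.0000,0); λ=-7 ⇒ h* = (5)/7 = 0.7143.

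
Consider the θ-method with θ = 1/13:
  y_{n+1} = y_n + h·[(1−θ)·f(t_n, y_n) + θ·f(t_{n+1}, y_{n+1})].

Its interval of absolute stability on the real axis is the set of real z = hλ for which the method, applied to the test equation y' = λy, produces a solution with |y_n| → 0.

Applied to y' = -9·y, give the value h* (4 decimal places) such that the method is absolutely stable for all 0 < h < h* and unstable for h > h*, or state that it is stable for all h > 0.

(-2.3636,0); λ=-9 ⇒ h* = (26/11)/9 = 0.2626.

With y'=λy (z=hλ):
  y_{n+1} = y_n + z·[12/13·y_n + 1/13·y_{n+1}] ⇒ (1 − 1/13z)y_{n+1} = (1 + 12/13z)y_n
  Hence R(z) = (1 + 12/13z)/(1 − 1/13z).

Need |R(x)|<1, x<0.
x=-1.48: |R|=0.3287
R=−1: 1+12/13x = −1+1/13x ⇒ -11/13x=2 ⇒ x=2/(-11/13)=-2.3636
Confirm numerically:
  x=-2.319: |R|=0.96795 <1
  x=-2.256: |R|=0.92239 <1
  x=-2.022: |R|=0.74983 <1
  x=-2.933: |R|=1.39308 >1
  x=-2.871: |R|=1.35165 >1
So |R|<1 on (-2.3636, 0).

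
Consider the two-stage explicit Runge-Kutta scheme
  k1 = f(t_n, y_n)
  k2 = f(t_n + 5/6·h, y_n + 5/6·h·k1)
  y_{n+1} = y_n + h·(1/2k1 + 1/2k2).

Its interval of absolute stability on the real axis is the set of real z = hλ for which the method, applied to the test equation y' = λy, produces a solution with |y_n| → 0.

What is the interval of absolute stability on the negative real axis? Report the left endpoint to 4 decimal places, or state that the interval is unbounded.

On y'=λy, z=hλ:
  k1=λy_n ⇒ h·k1=z·y_n;  k2=λ(1+5/6z)y_n ⇒ h·k2=z(1+5/6z)y_n
  y_{n+1}/y_n = 1 + 1/2z + 1/2z(1+5/6z) = 1 + z + 5/12z²
  ⇒ R(z) = 1 + z + 5/12z².

Solve |R(x)|<1 on ℝ⁻.
x=-1.19: |R|=0.4000
R=1: x+5/12x²=0 ⇒ x=−12/5=-2.4000; min R=1−1/(4·5/12)=0.4000>−1
Confirm numerically:
  x=-2.099: |R|=0.73675 <1
  x=-1.939: |R|=0.62755 <1
  x=-1.644: |R|=0.48214 <1
  x=-1.403: |R|=0.41717 <1
  x=-2.685: |R|=1.31884 >1
  x=-2.660: |R|=1.28817 >1
  x=-2.588: |R|=1.20273 >1
So |R|<1 on (-2.4000, 0).

(-2.4000, 0).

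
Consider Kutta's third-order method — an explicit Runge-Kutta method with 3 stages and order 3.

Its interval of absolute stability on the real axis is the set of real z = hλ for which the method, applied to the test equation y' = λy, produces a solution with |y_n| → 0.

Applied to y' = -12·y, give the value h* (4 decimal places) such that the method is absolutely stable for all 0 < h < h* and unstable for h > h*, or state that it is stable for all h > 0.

Test eqn y'=λy, z=hλ:
  order 3, 3-stage ⇒ R(z)=1+z+z^2/2+z^3/6
  (e.g. R(-1.07)=0.29828, |R|=0.29828)

Boundary: |R(x)|=1, x<0.
x=-1.07: |R|=0.2983
|R(-1.77)|=0.1278 |R(-0.99)|=0.3383 |R(-0.78)|=0.4451
Bisect:
  x_lo=-2.8221 |R|=1.5859  x_hi=-0.3481 |R|=0.7054
  mid=-1.58509 |R|=0.00741 →hi
  mid=-2.20358 |R|=0.55904 →hi
  mid=-2.51282 |R|=1.00012 →lo
  mid=-2.35820 |R|=0.76334 →hi
  mid=-2.43551 |R|=0.87744 →hi
  mid=-2.47416 |R|=0.93768 →hi
  mid=-2.49349 |R|=0.96862 →hi
  mid=-2.50315 |R|=0.98430 →hi
  ...
  [-2.51282,-2.51267] ⇒ x*=-2.5127
Interval (-2.5127, 0).

(-2.5127,0); λ=-12 ⇒ h* = 0.2094.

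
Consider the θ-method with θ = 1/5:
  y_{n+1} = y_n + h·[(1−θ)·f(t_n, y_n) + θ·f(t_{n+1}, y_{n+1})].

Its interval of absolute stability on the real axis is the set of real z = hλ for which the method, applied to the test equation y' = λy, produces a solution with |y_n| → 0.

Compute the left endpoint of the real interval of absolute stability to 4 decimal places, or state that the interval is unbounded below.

With y'=λy (z=hλ):
  y_{n+1} = y_n + z·[4/5·y_n + 1/5·y_{n+1}] ⇒ (1 − 1/5z)y_{n+1} = (1 + 4/5z)y_n
  Hence R(z) = (1 + 4/5z)/(1 − 1/5z).

Need |R(x)|<1, x<0.
x=-0.93: |R|=0.2159
R=−1: 1+4/5x = −1+1/5x ⇒ -3/5x=2 ⇒ x=2/(-3/5)=-3.3333
Confirm numerically:
  x=-3.105: |R|=0.91548 <1
  x=-1.835: |R|=0.34236 <1
  x=-1.705: |R|=0.27144 <1
  x=-3.780: |R|=1.15262 >1
  x=-3.704: |R|=1.12776 >1
So |R|<1 on (-3.3333, 0).

left endpoint -3.3333.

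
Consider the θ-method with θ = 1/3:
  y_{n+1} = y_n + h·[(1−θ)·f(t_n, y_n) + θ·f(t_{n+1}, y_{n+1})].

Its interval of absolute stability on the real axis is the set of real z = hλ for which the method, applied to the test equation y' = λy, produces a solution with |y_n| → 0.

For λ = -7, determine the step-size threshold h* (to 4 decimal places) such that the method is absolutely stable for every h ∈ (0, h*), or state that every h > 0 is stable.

Test eqn y'=λy, z=hλ:
  y_{n+1} = y_n + z·[2/3·y_n + 1/3·y_{n+1}] ⇒ (1 − 1/3z)y_{n+1} = (1 + 2/3z)y_n
  so R(z) = (1 + 2/3z)/(1 − 1/3z).

Boundary: |R(x)|=1, x<0.
x=-1.21: |R|=0.1378
R=−1: 1+2/3x = −1+1/3x ⇒ -1/3x=2 ⇒ x=2/(-1/3)=-6.0000
Confirm numerically:
  x=-5.294: |R|=0.91488 <1
  x=-2.802: |R|=0.44881 <1
  x=-2.630: |R|=0.40142 <1
  x=-6.519: |R|=1.05452 >1
  x=-6.440: |R|=1.04661 >1
  x=-6.385: |R|=1.04102 >1
Stable set (-6.0000, 0).

(-6.0000,0); λ=-7 ⇒ h* = (6)/7 = 0.8571.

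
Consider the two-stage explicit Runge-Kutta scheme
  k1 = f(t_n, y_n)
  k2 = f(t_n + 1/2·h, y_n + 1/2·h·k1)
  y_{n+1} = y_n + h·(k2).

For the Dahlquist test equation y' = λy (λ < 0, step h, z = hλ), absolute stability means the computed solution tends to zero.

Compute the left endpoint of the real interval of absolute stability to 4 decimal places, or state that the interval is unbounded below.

left endpoint -2.0000.

On y'=λy, z=hλ:
  k1=λy_n ⇒ h·k1=z·y_n;  k2=λ(1+1/2z)y_n ⇒ h·k2=z(1+1/2z)y_n
  y_{n+1}/y_n = 1 + z(1+1/2z) = 1 + z + 1/2z²
  ⇒ R(z) = 1 + z + 1/2z².

Find x<0 with |R(x)|<1.
x=-0.97: |R|=0.5005
R=1: x+1/2x²=0 ⇒ x=−2=-2.0000; min R=1−1/(4·1/2)=0.5000>−1
Confirm numerically:
  x=-1.555: |R|=0.65401 <1
  x=-1.171: |R|=0.51462 <1
  x=-0.975: |R|=0.50031 <1
  x=-2.407: |R|=1.48982 >1
  x=-2.237: |R|=1.26508 >1
So |R|<1 on (-2.0000, 0).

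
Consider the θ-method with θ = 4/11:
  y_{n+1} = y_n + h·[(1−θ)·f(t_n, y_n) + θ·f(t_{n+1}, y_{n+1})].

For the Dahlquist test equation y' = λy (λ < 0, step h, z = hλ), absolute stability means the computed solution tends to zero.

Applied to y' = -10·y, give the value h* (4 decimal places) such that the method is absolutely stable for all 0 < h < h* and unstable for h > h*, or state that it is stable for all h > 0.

(-7.3333,0); λ=-10 ⇒ h* = (22/3)/10 = 0.7333.

On y'=λy, z=hλ:
  y_{n+1} = y_n + z·[7/11·y_n + 4/11·y_{n+1}] ⇒ (1 − 4/11z)y_{n+1} = (1 + 7/11z)y_n
  so R(z) = (1 + 7/11z)/(1 − 4/11z).

Solve |R(x)|<1 on ℝ⁻.
x=-1.03: |R|=0.2507
R=−1: 1+7/11x = −1+4/11x ⇒ -3/11x=2 ⇒ x=2/(-3/11)=-7.3333
Confirm numerically:
  x=-6.787: |R|=0.95704 <1
  x=-6.653: |R|=0.94574 <1
  x=-4.375: |R|=0.68860 <1
  x=-4.154: |R|=0.65462 <1
  x=-7.920: |R|=1.04124 >1
  x=-7.477: |R|=1.01054 >1
  x=-7.442: |R|=1.00800 >1
So |R|<1 on (-7.3333, 0).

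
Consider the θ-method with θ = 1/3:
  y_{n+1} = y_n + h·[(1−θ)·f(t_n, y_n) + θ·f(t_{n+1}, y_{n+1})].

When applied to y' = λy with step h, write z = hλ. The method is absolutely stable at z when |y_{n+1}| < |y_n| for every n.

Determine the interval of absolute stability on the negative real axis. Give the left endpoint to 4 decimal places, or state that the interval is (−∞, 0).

Test eqn y'=λy, z=hλ:
  y_{n+1} = y_n + z·[2/3·y_n + 1/3·y_{n+1}] ⇒ (1 − 1/3z)y_{n+1} = (1 + 2/3z)y_n
  so R(z) = (1 + 2/3z)/(1 − 1/3z).

Boundary: |R(x)|=1, x<0.
x=-1.29: |R|=0.0979
R=−1: 1+2/3x = −1+1/3x ⇒ -1/3x=2 ⇒ x=2/(-1/3)=-6.0000
Confirm numerically:
  x=-5.052: |R|=0.88227 <1
  x=-3.816: |R|=0.67958 <1
  x=-3.012: |R|=0.50299 <1
  x=-6.477: |R|=1.05033 >1
  x=-6.026: |R|=1.00288 >1
Stable set (-6.0000, 0).

(-6.0000, 0).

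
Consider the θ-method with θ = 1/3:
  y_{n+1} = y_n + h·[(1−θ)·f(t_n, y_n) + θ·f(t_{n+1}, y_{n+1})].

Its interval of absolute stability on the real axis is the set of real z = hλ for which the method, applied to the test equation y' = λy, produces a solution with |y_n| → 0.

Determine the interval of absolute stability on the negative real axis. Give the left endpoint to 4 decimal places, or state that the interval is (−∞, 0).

z∈(-6.0000,0).

On y'=λy, z=hλ:
  y_{n+1} = y_n + z·[2/3·y_n + 1/3·y_{n+1}] ⇒ (1 − 1/3z)y_{n+1} = (1 + 2/3z)y_n
  R(z) = (1 + 2/3z)/(1 − 1/3z).

Need |R(x)|<1, x<0.
x=-0.92: |R|=0.2959
R=−1: 1+2/3x = −1+1/3x ⇒ -1/3x=2 ⇒ x=2/(-1/3)=-6.0000
Confirm numerically:
  x=-5.637: |R|=0.95797 <1
  x=-5.429: |R|=0.93226 <1
  x=-5.358: |R|=0.92319 <1
  x=-2.606: |R|=0.39458 <1
  x=-6.430: |R|=1.04560 >1
  x=-6.247: |R|=1.02671 >1
  x=-6.079: |R|=1.00870 >1
Stable set (-6.0000, 0).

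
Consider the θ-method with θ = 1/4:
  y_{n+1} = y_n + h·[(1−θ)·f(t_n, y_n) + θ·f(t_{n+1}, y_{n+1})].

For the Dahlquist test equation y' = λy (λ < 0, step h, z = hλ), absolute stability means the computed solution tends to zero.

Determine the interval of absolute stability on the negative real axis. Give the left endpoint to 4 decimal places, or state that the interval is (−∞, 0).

z∈(-4.0000,0).

With y'=λy (z=hλ):
  y_{n+1} = y_n + z·[3/4·y_n + 1/4·y_{n+1}] ⇒ (1 − 1/4z)y_{n+1} = (1 + 3/4z)y_n
  R(z) = (1 + 3/4z)/(1 − 1/4z).

Solve |R(x)|<1 on ℝ⁻.
x=-0.5: |R|=0.5556
R=−1: 1+3/4x = −1+1/4x ⇒ -1/2x=2 ⇒ x=2/(-1/2)=-4.0000
Confirm numerically:
  x=-2.962: |R|=0.70181 <1
  x=-2.872: |R|=0.67171 <1
  x=-2.412: |R|=0.50468 <1
  x=-4.572: |R|=1.13346 >1
  x=-4.251: |R|=1.06084 >1
  x=-4.124: |R|=1.03053 >1
Stable set (-4.0000, 0).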